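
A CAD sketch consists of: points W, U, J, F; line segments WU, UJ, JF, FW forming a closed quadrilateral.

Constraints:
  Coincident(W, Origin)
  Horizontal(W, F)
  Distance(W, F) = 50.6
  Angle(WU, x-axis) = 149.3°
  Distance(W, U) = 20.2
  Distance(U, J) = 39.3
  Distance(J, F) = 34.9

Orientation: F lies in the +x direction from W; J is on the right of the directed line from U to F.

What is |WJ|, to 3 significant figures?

19.1

W is at the origin; WF is horizontal with |WF| = 50.6 and F in +x, so F = (50.6, 0). WU runs at 149.3° with |WU| = 20.2, so U = (-17.4, 10.3). J is determined by |UJ| = 39.3 and |JF| = 34.9 together: it lies at the intersection of circle(U, 39.3) and circle(F, 34.9). With |UF| = 68.7, the foot of the radical line on UF is 36.7 from U and the perpendicular offset is √(39.3² − 36.7²) = 13.9. Taking the right-of-UF solution: J = (16.9, -8.97).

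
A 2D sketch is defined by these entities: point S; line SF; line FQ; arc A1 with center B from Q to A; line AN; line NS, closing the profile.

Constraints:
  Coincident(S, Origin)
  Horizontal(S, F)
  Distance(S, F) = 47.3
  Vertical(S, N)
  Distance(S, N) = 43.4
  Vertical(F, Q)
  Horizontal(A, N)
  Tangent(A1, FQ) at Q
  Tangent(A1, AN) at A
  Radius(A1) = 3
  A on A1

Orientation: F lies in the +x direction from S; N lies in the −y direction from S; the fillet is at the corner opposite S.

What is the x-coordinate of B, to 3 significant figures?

44.3

S is at the origin; SF is horizontal with |SF| = 47.3 and F on the +x side, so F = (47.3, 0.00). S and N share the same x with |SN| = 43.4 and N on the −y side, so N = (0.00, -43.4). The virtual corner opposite S is at (47.3, -43.4). Since A1 is tangent to FQ there, BQ ⟂ FQ and since A1 is tangent to AN there, BA ⟂ AN, with radius 3.0, so the center B sits 3.0 in from both sides at B = (44.3, -40.4). So B.x = 44.3.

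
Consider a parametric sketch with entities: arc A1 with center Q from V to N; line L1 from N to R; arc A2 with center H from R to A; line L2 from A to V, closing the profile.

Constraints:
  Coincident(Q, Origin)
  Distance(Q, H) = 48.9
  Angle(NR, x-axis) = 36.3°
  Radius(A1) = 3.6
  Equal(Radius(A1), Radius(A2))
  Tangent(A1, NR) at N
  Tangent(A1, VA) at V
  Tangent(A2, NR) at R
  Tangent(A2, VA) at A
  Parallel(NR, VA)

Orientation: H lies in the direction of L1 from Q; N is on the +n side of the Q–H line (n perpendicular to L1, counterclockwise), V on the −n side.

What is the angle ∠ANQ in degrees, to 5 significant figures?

81.624°

Tangency of A1 to both parallel lines with radius 3.6 puts N and V at Q ± 3.6·n: N = (-2.1312, 2.9013), V = (2.1312, -2.9013). Equal radii place R and A the same way about H: R = H + 3.6·n = (37.279, 31.851), A = H − 3.6·n = (41.541, 26.048). Then cos ∠ANQ = NA·NQ / (|NA||NQ|), giving 81.624°.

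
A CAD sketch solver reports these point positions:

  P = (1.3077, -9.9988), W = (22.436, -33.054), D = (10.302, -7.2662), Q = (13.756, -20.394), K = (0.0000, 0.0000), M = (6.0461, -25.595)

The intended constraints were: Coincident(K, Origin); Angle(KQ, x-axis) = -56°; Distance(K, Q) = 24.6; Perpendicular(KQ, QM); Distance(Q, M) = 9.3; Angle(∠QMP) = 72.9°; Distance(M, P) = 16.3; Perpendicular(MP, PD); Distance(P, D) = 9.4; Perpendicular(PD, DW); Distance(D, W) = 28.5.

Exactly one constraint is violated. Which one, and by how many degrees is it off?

Perpendicular(PD, DW) — off by 8.30°.

K = (0.00, 0.00) ✓; KQ at -56.00° ✓; |KQ| = 24.60 ✓; ∠(KQ, QM) = 90.00° ✓; |QM| = 9.300 ✓; ∠QMP = 72.90° ✓; |MP| = 16.30 ✓; ∠(MP, PD) = 90.00° ✓; |PD| = 9.400 ✓; ∠(PD, DW) = 81.70° ✗; |DW| = 28.50 ✓.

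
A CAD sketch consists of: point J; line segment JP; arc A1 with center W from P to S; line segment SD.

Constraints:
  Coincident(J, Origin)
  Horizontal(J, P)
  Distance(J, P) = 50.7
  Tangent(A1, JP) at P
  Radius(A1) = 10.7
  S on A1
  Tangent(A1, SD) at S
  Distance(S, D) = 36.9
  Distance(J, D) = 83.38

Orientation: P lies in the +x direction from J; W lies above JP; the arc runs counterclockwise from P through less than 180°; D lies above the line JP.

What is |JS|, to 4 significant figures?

61.44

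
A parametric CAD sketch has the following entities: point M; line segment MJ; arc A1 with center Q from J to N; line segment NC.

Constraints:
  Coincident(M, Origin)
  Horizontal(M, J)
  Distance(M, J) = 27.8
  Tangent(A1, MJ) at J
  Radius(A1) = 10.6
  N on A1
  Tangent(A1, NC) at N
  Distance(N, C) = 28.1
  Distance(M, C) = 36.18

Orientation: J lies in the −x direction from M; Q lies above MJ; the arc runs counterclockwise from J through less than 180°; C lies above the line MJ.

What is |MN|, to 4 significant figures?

19.22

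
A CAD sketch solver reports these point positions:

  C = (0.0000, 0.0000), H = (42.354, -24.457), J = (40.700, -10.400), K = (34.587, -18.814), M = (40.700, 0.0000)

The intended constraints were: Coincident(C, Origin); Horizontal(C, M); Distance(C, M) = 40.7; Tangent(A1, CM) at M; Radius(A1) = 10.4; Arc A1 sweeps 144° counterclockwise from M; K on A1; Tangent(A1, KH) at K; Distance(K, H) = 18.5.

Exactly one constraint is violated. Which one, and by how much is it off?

Distance(K, H) = 18.5 — off by 8.90.

C = (0.00, 0.00) ✓; C.y = 0.00, M.y = 0.00 ✓; |CM| = 40.70 ✓; ∠(JM, MC) = 90.00° ✓; |JM| = 10.40 ✓; bearing(J→K) − bearing(J→M) = 144.0° ✓; |JK| = 10.40 ✓; ∠(JK, KH) = 90.00° ✓; |KH| = 9.601 ✗.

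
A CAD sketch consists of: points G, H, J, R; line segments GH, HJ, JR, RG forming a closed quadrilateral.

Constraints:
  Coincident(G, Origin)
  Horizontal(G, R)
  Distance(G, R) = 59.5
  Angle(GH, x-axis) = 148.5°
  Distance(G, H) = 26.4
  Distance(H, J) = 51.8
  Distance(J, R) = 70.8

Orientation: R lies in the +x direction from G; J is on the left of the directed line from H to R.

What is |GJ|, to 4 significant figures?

53.81

G is at the origin; G and R share the same y with |GR| = 59.5 and R in +x, so R = (59.5, 0). GH runs at 148.5° with |GH| = 26.4, so H = (-22.51, 13.79). J is determined by |HJ| = 51.8 and |JR| = 70.8 together: it lies at the intersection of circle(H, 51.8) and circle(R, 70.8). With |HR| = 83.16, the foot of the radical line on HR is 27.58 from H and the perpendicular offset is √(51.8² − 27.58²) = 43.85. Taking the left-of-HR solution: J = (11.96, 52.46).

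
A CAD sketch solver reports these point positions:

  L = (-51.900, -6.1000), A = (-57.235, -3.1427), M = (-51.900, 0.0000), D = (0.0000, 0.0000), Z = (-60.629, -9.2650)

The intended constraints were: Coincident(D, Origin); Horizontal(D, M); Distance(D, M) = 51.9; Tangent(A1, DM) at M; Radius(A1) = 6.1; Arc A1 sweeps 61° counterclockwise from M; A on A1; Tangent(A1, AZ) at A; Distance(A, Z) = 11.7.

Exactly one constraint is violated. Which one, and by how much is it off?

Distance(A, Z) = 11.7 — off by 4.70.

D = (0.00, 0.00) ✓; D.y = 0.00, M.y = 0.00 ✓; |DM| = 51.90 ✓; ∠(LM, MD) = 90.00° ✓; |LM| = 6.100 ✓; bearing(L→A) − bearing(L→M) = 61.00° ✓; |LA| = 6.100 ✓; ∠(LA, AZ) = 90.00° ✓; |AZ| = 7.000 ✗.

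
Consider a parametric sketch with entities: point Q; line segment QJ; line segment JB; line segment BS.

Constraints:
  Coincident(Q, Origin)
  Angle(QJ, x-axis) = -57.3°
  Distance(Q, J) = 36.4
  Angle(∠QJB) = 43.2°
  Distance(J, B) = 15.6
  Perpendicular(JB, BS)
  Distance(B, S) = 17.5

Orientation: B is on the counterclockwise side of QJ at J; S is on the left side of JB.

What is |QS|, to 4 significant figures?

13.21

Q is at the origin; QJ runs at -57.3° with length 36.4, so J = 36.4·(cos -57.3°, sin -57.3°) = (19.66, -30.63). ∠QJB = 43.2°, so JB runs at -57.3° + (180° − 43.2°) = 79.50° from the x-axis; with |JB| = 15.6, B = J + 15.6·(cos 79.50°, sin 79.50°) = (22.51, -15.29). JB is perpendicular to BS; with |BS| = 17.5 on the left of JB, S = B + 17.5·(-0.9833, 0.1822) = (5.301, -12.10). Then |QS| = |S − Q| = 13.21.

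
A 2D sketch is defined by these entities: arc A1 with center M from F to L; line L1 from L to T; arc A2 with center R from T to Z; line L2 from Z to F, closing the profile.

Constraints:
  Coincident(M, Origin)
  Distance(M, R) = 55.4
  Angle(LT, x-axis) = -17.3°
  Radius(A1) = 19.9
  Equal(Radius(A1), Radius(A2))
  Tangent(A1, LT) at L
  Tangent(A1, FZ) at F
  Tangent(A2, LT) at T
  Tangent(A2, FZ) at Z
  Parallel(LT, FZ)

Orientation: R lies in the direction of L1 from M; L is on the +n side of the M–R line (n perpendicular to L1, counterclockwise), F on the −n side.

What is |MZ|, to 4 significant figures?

58.87

Tangency of A1 to both parallel lines with radius 19.9 puts L and F at M ± 19.9·n: L = (5.918, 19.00), F = (-5.918, -19.00). Equal radii place T and Z the same way about R: T = R + 19.9·n = (58.81, 2.525), Z = R − 19.9·n = (46.98, -35.47). Then |MZ| = |Z − M| = 58.87.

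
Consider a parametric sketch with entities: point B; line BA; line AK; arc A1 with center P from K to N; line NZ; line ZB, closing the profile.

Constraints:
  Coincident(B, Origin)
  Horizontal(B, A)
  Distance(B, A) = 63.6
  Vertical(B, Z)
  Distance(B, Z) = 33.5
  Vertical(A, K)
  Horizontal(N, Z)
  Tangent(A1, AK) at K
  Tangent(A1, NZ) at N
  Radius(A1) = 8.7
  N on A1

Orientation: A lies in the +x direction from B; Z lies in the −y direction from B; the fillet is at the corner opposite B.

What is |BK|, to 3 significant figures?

68.3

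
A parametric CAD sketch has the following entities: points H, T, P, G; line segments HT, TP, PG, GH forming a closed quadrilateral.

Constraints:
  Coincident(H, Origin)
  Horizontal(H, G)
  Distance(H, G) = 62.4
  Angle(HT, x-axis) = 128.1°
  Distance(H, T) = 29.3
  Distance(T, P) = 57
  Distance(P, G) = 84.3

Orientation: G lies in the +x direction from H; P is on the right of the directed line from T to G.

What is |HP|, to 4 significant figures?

36.95

Checks: |TP| = 57.00 ✓; |PG| = 84.30 ✓.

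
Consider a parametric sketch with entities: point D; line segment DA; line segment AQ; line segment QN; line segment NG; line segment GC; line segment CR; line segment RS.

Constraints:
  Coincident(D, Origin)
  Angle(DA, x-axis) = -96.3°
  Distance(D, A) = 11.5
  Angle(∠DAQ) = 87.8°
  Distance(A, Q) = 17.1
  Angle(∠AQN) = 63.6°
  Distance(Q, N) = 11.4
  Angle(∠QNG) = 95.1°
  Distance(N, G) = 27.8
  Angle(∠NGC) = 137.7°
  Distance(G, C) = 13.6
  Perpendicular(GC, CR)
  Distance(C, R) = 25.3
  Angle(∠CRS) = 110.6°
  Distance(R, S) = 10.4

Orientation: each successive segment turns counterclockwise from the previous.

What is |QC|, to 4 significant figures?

38.93

D is at the origin; DA runs at -96.3° with length 11.5, so A = (-1.262, -11.43). ∠DAQ = 87.8° gives AQ at -4.100° from the x-axis; with |AQ| = 17.1, Q = (15.79, -12.65). ∠AQN = 63.6° gives QN at 112.3° from the x-axis; with |QN| = 11.4, N = (11.47, -2.106). ∠QNG = 95.1° gives NG at -162.8° from the x-axis; with |NG| = 27.8, G = (-15.09, -10.33). ∠NGC = 137.7° gives GC at -120.5° from the x-axis; with |GC| = 13.6, C = (-21.99, -22.04). Then |QC| = |C − Q| = 38.93.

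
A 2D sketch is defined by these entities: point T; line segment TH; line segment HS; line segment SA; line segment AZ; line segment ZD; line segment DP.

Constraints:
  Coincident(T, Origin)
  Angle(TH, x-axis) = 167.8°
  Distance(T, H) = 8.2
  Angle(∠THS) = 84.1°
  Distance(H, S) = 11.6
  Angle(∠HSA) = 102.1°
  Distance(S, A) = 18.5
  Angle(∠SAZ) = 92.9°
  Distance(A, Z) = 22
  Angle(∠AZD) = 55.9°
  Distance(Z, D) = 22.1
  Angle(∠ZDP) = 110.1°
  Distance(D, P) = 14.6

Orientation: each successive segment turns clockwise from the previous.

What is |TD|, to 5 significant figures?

5.2929

∠SAZ = 92.9° gives AZ at -93.100° from the x-axis; with |AZ| = 22.0, Z = (12.798, -11.143). ∠AZD = 55.9° gives ZD at 142.80° from the x-axis; with |ZD| = 22.1, D = (-4.8054, 2.2189). Then |TD| = |D − T| = 5.2929.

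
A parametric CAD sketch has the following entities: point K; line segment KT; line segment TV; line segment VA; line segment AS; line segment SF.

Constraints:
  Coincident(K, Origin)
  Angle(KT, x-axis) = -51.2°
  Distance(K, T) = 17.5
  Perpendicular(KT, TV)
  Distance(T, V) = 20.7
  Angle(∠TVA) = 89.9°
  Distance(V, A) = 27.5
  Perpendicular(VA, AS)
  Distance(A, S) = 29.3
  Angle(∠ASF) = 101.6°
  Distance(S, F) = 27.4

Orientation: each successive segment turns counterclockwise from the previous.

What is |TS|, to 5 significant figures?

28.779

∠TVA = 89.9° gives VA at 128.90° from the x-axis; with |VA| = 27.5, A = (9.8289, 20.734). VA ⟂ AS, so AS runs at -141.10°; with |AS| = 29.3, S = (-12.974, 2.3347). Then |TS| = |S − T| = 28.779.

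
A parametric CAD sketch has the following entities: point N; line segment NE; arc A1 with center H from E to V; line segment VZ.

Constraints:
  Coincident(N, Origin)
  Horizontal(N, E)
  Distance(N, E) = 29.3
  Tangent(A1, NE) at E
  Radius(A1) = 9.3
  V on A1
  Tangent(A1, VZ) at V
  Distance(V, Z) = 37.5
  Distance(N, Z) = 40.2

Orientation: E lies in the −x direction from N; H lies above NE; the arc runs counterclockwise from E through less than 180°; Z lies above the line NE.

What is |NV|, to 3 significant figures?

21.5

N is at the origin; N and E share the same y with |NE| = 29.3 and E on the −x side, so E = (-29.3, 0.00). Tangency of A1 to NE means the radius HE is perpendicular to NE, so H = E + (0, 9.3) = (-29.3, 9.30). Since HV ⟂ VZ (tangency), |HZ| = √(9.3² + 37.5²) = 38.6 regardless of where V sits on A1. So Z lies on both circle(N, 40.2) and circle(H, 38.6); the above-NE intersection is Z = (-5.59, 39.8). V is the foot of the tangent from Z: V = (-20.8, 5.53).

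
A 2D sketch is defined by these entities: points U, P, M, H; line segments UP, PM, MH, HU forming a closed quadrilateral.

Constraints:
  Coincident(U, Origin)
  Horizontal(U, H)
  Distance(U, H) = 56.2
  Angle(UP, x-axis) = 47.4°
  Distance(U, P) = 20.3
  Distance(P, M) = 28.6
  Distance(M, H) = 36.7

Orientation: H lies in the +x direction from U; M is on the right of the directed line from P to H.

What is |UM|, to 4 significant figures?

25.06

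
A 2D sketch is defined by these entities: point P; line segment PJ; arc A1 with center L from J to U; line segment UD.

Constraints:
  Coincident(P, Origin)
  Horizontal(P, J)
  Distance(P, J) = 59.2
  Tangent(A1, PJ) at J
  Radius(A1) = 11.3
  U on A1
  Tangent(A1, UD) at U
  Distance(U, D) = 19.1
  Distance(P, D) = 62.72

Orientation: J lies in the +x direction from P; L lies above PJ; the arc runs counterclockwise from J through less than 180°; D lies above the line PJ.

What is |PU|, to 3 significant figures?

69.9

Checks: |PJ| = 59.20 ✓; |LU| = 11.30 ✓; ∠(LU, UD) = 90.00° ✓; |UD| = 19.10 ✓; |PD| = 62.72 ✓.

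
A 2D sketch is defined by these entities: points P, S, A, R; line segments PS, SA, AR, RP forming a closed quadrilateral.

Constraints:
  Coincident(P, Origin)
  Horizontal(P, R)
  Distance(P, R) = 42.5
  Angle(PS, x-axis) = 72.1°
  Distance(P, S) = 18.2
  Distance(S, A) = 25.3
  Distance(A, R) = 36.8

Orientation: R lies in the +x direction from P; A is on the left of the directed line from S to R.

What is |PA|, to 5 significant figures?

41.586

Checks: PS at 72.10° ✓; |SA| = 25.30 ✓; |AR| = 36.80 ✓.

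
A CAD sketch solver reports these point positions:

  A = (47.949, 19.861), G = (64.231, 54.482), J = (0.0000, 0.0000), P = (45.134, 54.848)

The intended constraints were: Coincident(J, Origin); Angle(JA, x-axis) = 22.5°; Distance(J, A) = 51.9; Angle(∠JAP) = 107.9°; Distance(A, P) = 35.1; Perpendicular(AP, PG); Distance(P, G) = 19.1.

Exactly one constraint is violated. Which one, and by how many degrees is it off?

Perpendicular(AP, PG) — off by 5.70°.

J = (0.00, 0.00) ✓; JA at 22.50° ✓; |JA| = 51.90 ✓; ∠JAP = 107.9° ✓; |AP| = 35.10 ✓; ∠(AP, PG) = 95.70° ✗; |PG| = 19.10 ✓.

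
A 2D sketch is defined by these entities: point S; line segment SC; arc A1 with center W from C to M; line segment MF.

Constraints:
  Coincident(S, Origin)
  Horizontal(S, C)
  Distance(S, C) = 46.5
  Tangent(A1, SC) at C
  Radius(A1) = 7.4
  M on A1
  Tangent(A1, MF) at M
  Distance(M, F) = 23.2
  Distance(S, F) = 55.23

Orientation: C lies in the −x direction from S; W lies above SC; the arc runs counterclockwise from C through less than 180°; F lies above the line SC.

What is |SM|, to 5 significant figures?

40.419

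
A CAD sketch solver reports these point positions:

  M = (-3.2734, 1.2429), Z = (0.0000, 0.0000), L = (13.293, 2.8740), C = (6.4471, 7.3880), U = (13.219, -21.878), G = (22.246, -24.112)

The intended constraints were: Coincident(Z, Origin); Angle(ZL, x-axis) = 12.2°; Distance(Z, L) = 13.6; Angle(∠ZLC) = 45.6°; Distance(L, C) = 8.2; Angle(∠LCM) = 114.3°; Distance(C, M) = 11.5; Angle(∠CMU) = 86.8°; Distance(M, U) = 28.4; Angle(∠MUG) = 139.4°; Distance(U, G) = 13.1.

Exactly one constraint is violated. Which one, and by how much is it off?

Distance(U, G) = 13.1 — off by 3.80.

Z = (0.00, 0.00) ✓; ZL at 12.20° ✓; |ZL| = 13.60 ✓; ∠ZLC = 45.60° ✓; |LC| = 8.200 ✓; ∠LCM = 114.3° ✓; |CM| = 11.50 ✓; ∠CMU = 86.80° ✓; |MU| = 28.40 ✓; ∠MUG = 139.4° ✓; |UG| = 9.299 ✗.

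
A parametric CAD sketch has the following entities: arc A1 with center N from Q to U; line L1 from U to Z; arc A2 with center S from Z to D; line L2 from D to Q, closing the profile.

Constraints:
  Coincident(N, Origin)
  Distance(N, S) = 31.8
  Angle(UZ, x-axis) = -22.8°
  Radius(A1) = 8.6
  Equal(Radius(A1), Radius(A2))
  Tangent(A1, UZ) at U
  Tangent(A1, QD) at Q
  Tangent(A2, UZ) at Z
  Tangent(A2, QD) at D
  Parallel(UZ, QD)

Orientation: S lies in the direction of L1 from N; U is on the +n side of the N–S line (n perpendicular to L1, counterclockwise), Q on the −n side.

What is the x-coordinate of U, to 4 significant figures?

3.333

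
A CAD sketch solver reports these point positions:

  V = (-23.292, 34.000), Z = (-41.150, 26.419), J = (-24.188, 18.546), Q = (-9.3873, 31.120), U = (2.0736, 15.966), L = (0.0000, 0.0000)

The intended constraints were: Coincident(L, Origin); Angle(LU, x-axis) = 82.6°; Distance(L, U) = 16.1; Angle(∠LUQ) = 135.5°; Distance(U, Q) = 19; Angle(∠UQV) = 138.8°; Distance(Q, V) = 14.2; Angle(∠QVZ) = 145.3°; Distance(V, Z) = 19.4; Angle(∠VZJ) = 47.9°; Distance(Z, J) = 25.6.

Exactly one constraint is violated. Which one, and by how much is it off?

Distance(Z, J) = 25.6 — off by 6.90.

L = (0.00, 0.00) ✓; LU at 82.60° ✓; |LU| = 16.10 ✓; ∠LUQ = 135.5° ✓; |UQ| = 19.00 ✓; ∠UQV = 138.8° ✓; |QV| = 14.20 ✓; ∠QVZ = 145.3° ✓; |VZ| = 19.40 ✓; ∠VZJ = 47.90° ✓; |ZJ| = 18.70 ✗.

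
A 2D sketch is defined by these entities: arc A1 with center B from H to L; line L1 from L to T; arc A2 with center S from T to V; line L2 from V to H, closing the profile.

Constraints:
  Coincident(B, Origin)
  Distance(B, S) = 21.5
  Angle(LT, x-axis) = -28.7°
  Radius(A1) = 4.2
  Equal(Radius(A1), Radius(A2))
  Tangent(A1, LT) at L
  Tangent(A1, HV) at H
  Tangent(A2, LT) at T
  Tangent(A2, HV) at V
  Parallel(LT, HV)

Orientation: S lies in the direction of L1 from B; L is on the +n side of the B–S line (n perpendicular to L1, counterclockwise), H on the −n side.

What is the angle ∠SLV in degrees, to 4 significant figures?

10.29°

The slot axis is L1's direction at -28.7°, so u = (cos -28.7°, sin -28.7°) = (0.8771, -0.4802) and n = (−sin -28.7°, cos -28.7°) = (0.4802, 0.8771). B is at the origin and S lies 21.5 along u from B, so S = 21.5·u = (18.86, -10.32). Tangency of A1 to both parallel lines with radius 4.2 puts L and H at B ± 4.2·n: L = (2.017, 3.684), H = (-2.017, -3.684). Equal radii place T and V the same way about S: T = S + 4.2·n = (20.88, -6.641), V = S − 4.2·n = (16.84, -14.01). Then cos ∠SLV = LS·LV / (|LS||LV|), giving 10.29°.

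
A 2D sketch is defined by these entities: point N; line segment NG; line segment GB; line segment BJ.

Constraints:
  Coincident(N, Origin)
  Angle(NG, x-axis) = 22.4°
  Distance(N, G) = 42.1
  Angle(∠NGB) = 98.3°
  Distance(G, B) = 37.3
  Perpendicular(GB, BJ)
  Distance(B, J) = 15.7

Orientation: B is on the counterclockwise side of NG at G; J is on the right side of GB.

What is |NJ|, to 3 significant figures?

71.9

∠NGB = 98.3°, so GB runs at 22.4° + (180° − 98.3°) = 104° from the x-axis; with |GB| = 37.3, B = G + 37.3·(cos 104°, sin 104°) = (29.8, 52.2). GB ⟂ BJ; with |BJ| = 15.7 on the right of GB, J = B + 15.7·(0.970, 0.244) = (45.1, 56.0). Then |NJ| = |J − N| = 71.9.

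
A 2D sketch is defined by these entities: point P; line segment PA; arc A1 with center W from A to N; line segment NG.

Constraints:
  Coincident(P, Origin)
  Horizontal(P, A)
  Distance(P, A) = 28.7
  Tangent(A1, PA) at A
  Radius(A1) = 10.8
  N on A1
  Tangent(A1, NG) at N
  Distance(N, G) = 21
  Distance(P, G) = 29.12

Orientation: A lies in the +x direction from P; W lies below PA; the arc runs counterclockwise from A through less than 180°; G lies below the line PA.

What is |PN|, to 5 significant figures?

19.866

P is at the origin; P and A share the same y with |PA| = 28.7 and A on the +x side, so A = (28.700, 0.0000). Tangency of A1 to PA means the radius WA is perpendicular to PA, so W = A + (0, -10.8) = (28.700, -10.800). Since WN ⟂ NG (tangency), |WG| = √(10.8² + 21.0²) = 23.614 regardless of where N sits on A1. So G lies on both circle(P, 29.12) and circle(W, 23.614); the below-PA intersection is G = (11.348, -26.818). N is the foot of the tangent from G: N = (18.556, -7.0933).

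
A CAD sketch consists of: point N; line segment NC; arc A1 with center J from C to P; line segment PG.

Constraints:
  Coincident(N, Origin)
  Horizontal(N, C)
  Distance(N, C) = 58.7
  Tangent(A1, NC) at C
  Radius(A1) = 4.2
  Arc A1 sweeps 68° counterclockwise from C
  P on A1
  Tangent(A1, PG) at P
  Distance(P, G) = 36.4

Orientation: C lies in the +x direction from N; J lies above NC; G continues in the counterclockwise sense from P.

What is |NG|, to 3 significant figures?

84.5

On A1, C sits at bearing -90° from J; a 68° counterclockwise sweep puts P at bearing -22°, so P = J + 4.2·(cos -22°, sin -22°) = (62.6, 2.63). The tangent condition forces JP to be normal to PG, so PG runs along (−sin -22°, cos -22°); with |PG| = 36.4, G = (76.2, 36.4). Then |NG| = |G − N| = 84.5.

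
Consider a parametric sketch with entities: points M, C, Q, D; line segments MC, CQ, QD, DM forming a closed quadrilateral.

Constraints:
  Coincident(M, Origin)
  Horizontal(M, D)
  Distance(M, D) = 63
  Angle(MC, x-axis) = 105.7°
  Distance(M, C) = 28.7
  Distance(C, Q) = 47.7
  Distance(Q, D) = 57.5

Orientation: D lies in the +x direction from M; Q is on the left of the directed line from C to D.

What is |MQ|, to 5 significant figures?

60.614

M is at the origin; M and D share the same y with |MD| = 63.0 and D in +x, so D = (63.0, 0). MC runs at 105.7° with |MC| = 28.7, so C = (-7.7662, 27.629). Q is determined by |CQ| = 47.7 and |QD| = 57.5 together: it lies at the intersection of circle(C, 47.7) and circle(D, 57.5). With |CD| = 75.969, the foot of the radical line on CD is 31.199 from C and the perpendicular offset is √(47.7² − 31.199²) = 36.082. Taking the left-of-CD solution: Q = (34.419, 49.894).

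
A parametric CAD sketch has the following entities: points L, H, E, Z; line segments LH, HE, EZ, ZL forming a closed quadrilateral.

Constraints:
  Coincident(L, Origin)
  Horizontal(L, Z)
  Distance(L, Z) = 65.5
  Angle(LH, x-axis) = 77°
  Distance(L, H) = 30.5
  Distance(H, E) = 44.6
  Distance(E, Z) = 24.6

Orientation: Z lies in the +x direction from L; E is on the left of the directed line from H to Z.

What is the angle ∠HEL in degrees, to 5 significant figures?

34.536°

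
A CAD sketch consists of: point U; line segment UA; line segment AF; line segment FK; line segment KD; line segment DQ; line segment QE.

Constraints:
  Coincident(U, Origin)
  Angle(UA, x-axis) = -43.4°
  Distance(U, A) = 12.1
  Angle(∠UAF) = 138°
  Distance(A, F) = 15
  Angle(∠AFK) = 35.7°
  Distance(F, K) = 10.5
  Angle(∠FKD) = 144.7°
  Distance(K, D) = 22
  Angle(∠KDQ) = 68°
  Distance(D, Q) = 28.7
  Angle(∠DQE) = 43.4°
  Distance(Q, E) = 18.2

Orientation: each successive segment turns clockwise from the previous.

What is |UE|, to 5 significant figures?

15.844

∠KDQ = 68.0° gives DQ at -17.000° from the x-axis; with |DQ| = 28.7, Q = (28.732, -1.7322). ∠DQE = 43.4° gives QE at -153.60° from the x-axis; with |QE| = 18.2, E = (12.430, -9.8246). Then |UE| = |E − U| = 15.844.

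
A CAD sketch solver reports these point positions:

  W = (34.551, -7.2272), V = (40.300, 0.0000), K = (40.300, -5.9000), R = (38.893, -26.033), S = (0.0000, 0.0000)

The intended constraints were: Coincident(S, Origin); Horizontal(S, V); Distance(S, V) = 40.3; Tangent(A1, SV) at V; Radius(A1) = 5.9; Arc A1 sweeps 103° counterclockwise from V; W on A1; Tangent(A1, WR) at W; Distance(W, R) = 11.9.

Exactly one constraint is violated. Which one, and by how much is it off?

Distance(W, R) = 11.9 — off by 7.40.

S = (0.00, 0.00) ✓; S.y = 0.00, V.y = 0.00 ✓; |SV| = 40.30 ✓; ∠(KV, VS) = 90.00° ✓; |KV| = 5.900 ✓; bearing(K→W) − bearing(K→V) = 103.0° ✓; |KW| = 5.900 ✓; ∠(KW, WR) = 90.00° ✓; |WR| = 19.30 ✗.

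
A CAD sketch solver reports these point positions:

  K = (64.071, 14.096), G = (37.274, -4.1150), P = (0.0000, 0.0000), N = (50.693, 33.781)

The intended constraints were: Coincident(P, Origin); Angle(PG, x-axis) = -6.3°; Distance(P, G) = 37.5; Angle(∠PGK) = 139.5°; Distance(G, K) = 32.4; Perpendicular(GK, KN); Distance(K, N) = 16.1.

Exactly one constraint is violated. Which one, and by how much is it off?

Distance(K, N) = 16.1 — off by 7.70.

P = (0.00, 0.00) ✓; PG at -6.300° ✓; |PG| = 37.50 ✓; ∠PGK = 139.5° ✓; |GK| = 32.40 ✓; ∠(GK, KN) = 90.00° ✓; |KN| = 23.80 ✗.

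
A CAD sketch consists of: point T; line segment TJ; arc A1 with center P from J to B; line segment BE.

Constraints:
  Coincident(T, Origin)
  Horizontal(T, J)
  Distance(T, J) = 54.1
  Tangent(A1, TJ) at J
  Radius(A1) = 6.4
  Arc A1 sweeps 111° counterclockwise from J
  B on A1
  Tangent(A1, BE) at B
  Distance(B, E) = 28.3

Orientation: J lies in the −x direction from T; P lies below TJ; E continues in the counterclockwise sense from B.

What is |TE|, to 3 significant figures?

61.0

T is at the origin; TJ is horizontal with |TJ| = 54.1 and J on the −x side, so J = (-54.1, 0.00). The tangent condition forces PJ to be normal to TJ, so P = J + (0, -6.4) = (-54.1, -6.40). On A1, J sits at bearing 90° from P; a 111° counterclockwise sweep puts B at bearing 201°, so B = P + 6.4·(cos 201°, sin 201°) = (-60.1, -8.69). The tangent condition forces PB to be normal to BE, so BE runs along (−sin 201°, cos 201°); with |BE| = 28.3, E = (-49.9, -35.1). Then |TE| = |E − T| = 61.0.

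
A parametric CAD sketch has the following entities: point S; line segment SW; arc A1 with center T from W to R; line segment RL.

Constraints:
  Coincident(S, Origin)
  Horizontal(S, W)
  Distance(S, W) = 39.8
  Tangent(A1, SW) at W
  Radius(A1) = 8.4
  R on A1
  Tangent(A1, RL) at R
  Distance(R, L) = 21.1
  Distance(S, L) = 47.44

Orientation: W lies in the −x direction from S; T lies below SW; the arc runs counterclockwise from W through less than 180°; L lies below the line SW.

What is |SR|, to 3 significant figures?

48.7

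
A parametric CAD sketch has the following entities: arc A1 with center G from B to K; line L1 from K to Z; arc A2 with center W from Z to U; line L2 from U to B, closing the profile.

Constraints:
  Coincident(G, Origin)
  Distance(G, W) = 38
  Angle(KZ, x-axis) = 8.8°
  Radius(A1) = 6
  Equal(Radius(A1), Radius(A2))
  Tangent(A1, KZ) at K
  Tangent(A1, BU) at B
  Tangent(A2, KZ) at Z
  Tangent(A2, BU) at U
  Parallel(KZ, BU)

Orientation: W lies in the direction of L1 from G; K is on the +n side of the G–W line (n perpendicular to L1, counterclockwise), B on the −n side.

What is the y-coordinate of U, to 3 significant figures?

-0.116

Tangency of A1 to both parallel lines with radius 6.0 puts K and B at G ± 6.0·n: K = (-0.918, 5.93), B = (0.918, -5.93). Equal radii place Z and U the same way about W: Z = W + 6.0·n = (36.6, 11.7), U = W − 6.0·n = (38.5, -0.116). So U.y = -0.116.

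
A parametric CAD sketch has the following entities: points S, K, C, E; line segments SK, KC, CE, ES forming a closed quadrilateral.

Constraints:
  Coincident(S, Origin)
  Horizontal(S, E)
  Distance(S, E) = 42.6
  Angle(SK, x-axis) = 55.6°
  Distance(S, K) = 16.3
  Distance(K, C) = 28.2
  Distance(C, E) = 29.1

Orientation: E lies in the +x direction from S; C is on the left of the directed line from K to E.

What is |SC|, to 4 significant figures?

43.50

Checks: S = (0.00, 0.00) ✓; |KC| = 28.20 ✓; |CE| = 29.10 ✓.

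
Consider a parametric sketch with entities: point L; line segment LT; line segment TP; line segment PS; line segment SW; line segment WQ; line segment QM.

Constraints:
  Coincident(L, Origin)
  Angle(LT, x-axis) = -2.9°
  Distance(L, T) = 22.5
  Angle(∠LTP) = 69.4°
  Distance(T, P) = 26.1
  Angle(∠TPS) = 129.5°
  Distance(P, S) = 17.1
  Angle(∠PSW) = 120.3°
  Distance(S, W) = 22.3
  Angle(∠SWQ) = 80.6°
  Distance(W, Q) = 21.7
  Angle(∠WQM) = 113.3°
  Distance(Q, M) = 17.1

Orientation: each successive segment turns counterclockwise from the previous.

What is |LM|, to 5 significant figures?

15.291

∠SWQ = 80.6° gives WQ at -42.700° from the x-axis; with |WQ| = 21.7, Q = (-2.9901, 1.6619). ∠WQM = 113.3° gives QM at 24.000° from the x-axis; with |QM| = 17.1, M = (12.632, 8.6171). Then |LM| = |M − L| = 15.291.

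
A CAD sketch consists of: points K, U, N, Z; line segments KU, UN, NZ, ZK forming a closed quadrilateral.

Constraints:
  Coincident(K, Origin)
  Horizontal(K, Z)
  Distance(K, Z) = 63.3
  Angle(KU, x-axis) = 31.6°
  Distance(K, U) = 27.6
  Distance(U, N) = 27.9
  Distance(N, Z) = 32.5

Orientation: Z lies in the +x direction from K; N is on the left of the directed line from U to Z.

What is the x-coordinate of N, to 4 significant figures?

47.63

Checks: |UN| = 27.90 ✓; |NZ| = 32.50 ✓.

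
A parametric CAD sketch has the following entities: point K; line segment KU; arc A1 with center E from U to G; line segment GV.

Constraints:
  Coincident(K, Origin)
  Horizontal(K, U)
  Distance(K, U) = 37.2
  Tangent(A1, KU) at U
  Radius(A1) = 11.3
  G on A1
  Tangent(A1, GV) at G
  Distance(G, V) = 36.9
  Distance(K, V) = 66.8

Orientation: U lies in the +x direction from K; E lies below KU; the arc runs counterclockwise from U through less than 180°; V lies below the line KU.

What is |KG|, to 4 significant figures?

32.11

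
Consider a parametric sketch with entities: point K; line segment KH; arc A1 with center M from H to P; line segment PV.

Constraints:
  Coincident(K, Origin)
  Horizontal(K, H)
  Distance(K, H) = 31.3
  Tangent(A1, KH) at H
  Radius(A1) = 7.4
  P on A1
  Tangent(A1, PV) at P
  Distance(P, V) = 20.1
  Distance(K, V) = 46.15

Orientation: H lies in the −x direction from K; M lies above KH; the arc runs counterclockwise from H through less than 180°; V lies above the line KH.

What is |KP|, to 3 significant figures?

27.7

K is at the origin; KH is horizontal with |KH| = 31.3 and H on the −x side, so H = (-31.3, 0.00). The tangent condition forces MH to be normal to KH, so M = H + (0, 7.4) = (-31.3, 7.40). Since MP ⟂ PV (tangency), |MV| = √(7.4² + 20.1²) = 21.4 regardless of where P sits on A1. So V lies on both circle(K, 46.15) and circle(M, 21.4); the above-KH intersection is V = (-36.6, 28.2). P is the foot of the tangent from V: P = (-25.2, 11.6).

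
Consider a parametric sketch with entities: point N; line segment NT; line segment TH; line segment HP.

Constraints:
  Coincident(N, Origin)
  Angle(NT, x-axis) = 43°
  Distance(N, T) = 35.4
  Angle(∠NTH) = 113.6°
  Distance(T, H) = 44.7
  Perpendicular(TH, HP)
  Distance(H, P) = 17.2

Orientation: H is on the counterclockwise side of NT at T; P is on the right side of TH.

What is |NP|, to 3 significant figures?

77.0

∠NTH = 113.6°, so TH runs at 43.0° + (180° − 113.6°) = 109° from the x-axis; with |TH| = 44.7, H = T + 44.7·(cos 109°, sin 109°) = (11.0, 66.3). TH is perpendicular to HP; with |HP| = 17.2 on the right of TH, P = H + 17.2·(0.943, 0.332) = (27.3, 72.0). Then |NP| = |P − N| = 77.0.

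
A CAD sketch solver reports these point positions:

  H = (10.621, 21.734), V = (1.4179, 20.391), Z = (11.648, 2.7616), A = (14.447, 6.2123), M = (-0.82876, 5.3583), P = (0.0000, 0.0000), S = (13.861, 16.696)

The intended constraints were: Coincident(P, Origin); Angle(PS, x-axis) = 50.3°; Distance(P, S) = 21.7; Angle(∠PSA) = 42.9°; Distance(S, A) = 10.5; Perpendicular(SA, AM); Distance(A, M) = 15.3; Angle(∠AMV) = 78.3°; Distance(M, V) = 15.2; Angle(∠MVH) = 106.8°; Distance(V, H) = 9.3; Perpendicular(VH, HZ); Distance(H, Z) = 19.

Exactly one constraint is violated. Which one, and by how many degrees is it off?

Perpendicular(VH, HZ) — off by 5.20°.

P = (0.00, 0.00) ✓; PS at 50.30° ✓; |PS| = 21.70 ✓; ∠PSA = 42.90° ✓; |SA| = 10.50 ✓; ∠(SA, AM) = 90.00° ✓; |AM| = 15.30 ✓; ∠AMV = 78.30° ✓; |MV| = 15.20 ✓; ∠MVH = 106.8° ✓; |VH| = 9.301 ✓; ∠(VH, HZ) = 95.20° ✗; |HZ| = 19.00 ✓.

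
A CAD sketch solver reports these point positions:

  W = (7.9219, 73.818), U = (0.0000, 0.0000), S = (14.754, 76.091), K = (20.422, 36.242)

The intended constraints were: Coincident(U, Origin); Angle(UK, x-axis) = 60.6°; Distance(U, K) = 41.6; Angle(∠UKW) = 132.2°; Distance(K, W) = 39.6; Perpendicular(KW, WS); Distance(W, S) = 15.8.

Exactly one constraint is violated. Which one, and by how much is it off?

Distance(W, S) = 15.8 — off by 8.60.

U = (0.00, 0.00) ✓; UK at 60.60° ✓; |UK| = 41.60 ✓; ∠UKW = 132.2° ✓; |KW| = 39.60 ✓; ∠(KW, WS) = 90.00° ✓; |WS| = 7.200 ✗.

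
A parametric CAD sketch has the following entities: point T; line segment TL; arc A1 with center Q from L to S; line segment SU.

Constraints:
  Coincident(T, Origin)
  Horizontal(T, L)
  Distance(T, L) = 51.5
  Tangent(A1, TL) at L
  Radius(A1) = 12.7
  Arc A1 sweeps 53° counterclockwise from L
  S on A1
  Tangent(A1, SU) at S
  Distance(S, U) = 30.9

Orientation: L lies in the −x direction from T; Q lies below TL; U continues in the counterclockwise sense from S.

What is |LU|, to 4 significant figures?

41.35

T is at the origin; T and L share the same y with |TL| = 51.5 and L on the −x side, so L = (-51.50, 0.000). A1 meets TL tangentially, so QL is at right angles to TL, so Q = L + (0, -12.7) = (-51.50, -12.70). On A1, L sits at bearing 90° from Q; a 53° counterclockwise sweep puts S at bearing 143°, so S = Q + 12.7·(cos 143°, sin 143°) = (-61.64, -5.057). A1 meets SU tangentially, so QS is at right angles to SU, so SU runs along (−sin 143°, cos 143°); with |SU| = 30.9, U = (-80.24, -29.73). Then |LU| = |U − L| = 41.35.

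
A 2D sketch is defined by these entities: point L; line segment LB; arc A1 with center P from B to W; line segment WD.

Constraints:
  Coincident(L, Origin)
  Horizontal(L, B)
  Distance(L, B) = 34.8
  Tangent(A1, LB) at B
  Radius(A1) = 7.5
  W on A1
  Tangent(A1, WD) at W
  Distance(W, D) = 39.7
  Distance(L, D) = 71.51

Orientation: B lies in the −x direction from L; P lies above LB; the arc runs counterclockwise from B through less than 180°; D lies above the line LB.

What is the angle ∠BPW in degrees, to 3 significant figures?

139°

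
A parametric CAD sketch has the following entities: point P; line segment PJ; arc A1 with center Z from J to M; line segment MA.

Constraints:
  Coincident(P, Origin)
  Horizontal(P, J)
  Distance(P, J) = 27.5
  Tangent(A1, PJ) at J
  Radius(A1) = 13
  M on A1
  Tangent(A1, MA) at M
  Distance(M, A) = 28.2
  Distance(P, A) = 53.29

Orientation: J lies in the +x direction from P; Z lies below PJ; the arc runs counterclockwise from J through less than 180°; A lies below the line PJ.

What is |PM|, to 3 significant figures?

25.3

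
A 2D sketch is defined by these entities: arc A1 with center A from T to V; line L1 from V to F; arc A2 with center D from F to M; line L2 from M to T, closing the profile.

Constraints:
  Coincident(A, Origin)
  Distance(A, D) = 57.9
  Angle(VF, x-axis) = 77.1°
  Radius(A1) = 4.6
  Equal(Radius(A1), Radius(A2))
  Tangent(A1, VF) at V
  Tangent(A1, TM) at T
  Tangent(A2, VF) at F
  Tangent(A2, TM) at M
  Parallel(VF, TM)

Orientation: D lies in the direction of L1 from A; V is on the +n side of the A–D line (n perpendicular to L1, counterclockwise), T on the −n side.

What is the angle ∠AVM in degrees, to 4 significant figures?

80.97°

The slot axis is L1's direction at 77.1°, so u = (cos 77.1°, sin 77.1°) = (0.2233, 0.9748) and n = (−sin 77.1°, cos 77.1°) = (-0.9748, 0.2233). A is at the origin and D lies 57.9 along u from A, so D = 57.9·u = (12.93, 56.44). Tangency of A1 to both parallel lines with radius 4.6 puts V and T at A ± 4.6·n: V = (-4.484, 1.027), T = (4.484, -1.027). Equal radii place F and M the same way about D: F = D + 4.6·n = (8.442, 57.47), M = D − 4.6·n = (17.41, 55.41). Then cos ∠AVM = VA·VM / (|VA||VM|), giving 80.97°.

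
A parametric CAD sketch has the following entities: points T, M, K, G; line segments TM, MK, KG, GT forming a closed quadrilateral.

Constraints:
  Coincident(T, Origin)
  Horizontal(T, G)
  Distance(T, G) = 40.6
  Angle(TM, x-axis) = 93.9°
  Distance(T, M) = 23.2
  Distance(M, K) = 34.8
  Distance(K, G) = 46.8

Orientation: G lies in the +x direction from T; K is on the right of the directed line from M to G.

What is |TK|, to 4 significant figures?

12.45

T is at the origin; TG is horizontal with |TG| = 40.6 and G in +x, so G = (40.6, 0). TM runs at 93.9° with |TM| = 23.2, so M = (-1.578, 23.15). K is determined by |MK| = 34.8 and |KG| = 46.8 together: it lies at the intersection of circle(M, 34.8) and circle(G, 46.8). With |MG| = 48.11, the foot of the radical line on MG is 13.88 from M and the perpendicular offset is √(34.8² − 13.88²) = 31.91. Taking the right-of-MG solution: K = (-4.763, -11.51).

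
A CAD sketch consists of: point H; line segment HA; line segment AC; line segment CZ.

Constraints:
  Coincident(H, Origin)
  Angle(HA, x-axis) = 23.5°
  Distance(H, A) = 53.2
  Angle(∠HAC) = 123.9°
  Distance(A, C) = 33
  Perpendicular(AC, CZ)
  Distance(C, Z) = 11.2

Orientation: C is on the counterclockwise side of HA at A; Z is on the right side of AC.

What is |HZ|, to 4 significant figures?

83.62

H is at the origin; HA runs at 23.5° with length 53.2, so A = 53.2·(cos 23.5°, sin 23.5°) = (48.79, 21.21). ∠HAC = 123.9°, so AC runs at 23.5° + (180° − 123.9°) = 79.60° from the x-axis; with |AC| = 33.0, C = A + 33.0·(cos 79.60°, sin 79.60°) = (54.74, 53.67). The perpendicularity gives CZ at right angles to AC; with |CZ| = 11.2 on the right of AC, Z = C + 11.2·(0.9836, -0.1805) = (65.76, 51.65). Then |HZ| = |Z − H| = 83.62.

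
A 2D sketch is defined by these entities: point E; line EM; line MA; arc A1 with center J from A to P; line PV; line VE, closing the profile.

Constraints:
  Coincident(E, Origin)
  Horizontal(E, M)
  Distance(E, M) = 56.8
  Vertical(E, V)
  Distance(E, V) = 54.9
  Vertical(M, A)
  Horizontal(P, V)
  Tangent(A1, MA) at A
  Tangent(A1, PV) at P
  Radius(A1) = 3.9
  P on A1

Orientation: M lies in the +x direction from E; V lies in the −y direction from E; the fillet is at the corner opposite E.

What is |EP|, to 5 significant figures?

76.239

E is at the origin; EM is horizontal with |EM| = 56.8 and M on the +x side, so M = (56.800, 0.0000). E and V share the same x with |EV| = 54.9 and V on the −y side, so V = (0.0000, -54.900). The virtual corner opposite E is at (56.800, -54.900). Since A1 is tangent to MA there, JA ⟂ MA and tangency of A1 to PV means the radius JP is perpendicular to PV, with radius 3.9, so the center J sits 3.9 in from both sides at J = (52.900, -51.000). That places the tangent points at A = (56.800, -51.000) on MA and P = (52.900, -54.900) on PV. Then |EP| = |P − E| = 76.239.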